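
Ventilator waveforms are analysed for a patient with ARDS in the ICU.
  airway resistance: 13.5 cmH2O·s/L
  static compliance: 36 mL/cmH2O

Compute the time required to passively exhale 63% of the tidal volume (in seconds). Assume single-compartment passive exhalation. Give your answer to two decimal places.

0.48

τ = R × C = 13.5 × 36 mL/cmH2O = 13.5 × 0.036 L/cmH2O = 0.486 s.
Exhaled fraction f = 1 − e^(−t/τ) → t = −τ·ln(1 − f) = −0.486·ln(0.37) = 0.4832 s.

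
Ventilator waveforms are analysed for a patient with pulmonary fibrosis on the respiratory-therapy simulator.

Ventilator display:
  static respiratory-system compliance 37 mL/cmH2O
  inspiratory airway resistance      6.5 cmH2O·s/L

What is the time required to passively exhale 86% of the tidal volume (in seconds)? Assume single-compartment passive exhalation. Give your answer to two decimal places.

τ = R × C = 6.5 × 37 mL/cmH2O = 6.5 × 0.037 L/cmH2O = 0.2405 s.
Exhaled fraction f = 1 − e^(−t/τ) → t = −τ·ln(1 − f) = −0.2405·ln(0.14) = 0.4729 s.

0.47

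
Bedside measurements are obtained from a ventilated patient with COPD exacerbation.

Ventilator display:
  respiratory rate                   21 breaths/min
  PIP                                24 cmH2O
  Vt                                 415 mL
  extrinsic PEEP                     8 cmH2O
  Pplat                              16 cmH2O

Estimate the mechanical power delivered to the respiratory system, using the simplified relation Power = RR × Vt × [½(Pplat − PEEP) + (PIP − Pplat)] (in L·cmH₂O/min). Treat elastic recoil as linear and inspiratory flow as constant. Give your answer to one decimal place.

Per-breath work = Vt × [½(Pplat−PEEP) + (PIP−Pplat)] = 0.415 × [0.5×8.0 + 8.0] = 0.415 × 12.0 = 4.98 L·cmH2O.
Power = 21 × 4.98 = 104.58 L·cmH2O/min.

104.6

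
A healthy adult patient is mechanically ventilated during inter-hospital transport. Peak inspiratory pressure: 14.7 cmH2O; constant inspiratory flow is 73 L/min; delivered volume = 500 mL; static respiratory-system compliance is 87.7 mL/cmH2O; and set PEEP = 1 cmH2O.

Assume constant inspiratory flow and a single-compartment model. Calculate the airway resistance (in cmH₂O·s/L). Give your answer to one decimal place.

Flow: 73 L/min ÷ 60 = 1.2167 L/s.
Equation of motion (constant flow): PIP = Vt/C + R·V̇ + PEEP.
R·V̇ = PIP − Vt/C − PEEP = 14.7 − 500/87.7 − 1 = 14.7 − 5.701 − 1 = 7.999 cmH2O.
R = 7.999 / 1.2167 = 6.574 cmH2O·s/L.

6.6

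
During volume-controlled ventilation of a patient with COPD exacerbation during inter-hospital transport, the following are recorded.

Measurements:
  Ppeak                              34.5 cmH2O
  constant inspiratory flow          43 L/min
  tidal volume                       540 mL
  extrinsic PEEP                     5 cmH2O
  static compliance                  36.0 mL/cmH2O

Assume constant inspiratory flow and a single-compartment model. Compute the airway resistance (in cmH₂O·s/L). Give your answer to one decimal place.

Flow: 43 L/min ÷ 60 = 0.7167 L/s.
Equation of motion (constant flow): PIP = Vt/C + R·V̇ + PEEP.
R·V̇ = PIP − Vt/C − PEEP = 34.5 − 540/36.0 − 5 = 34.5 − 15.0 − 5 = 14.5 cmH2O.
R = 14.5 / 0.7167 = 20.232 cmH2O·s/L.

20.2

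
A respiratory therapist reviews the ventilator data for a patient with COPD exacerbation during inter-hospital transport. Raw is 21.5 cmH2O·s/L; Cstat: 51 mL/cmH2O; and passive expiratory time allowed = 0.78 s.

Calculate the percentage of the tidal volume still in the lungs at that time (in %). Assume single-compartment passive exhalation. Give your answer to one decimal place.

49.1

τ = R × C = 21.5 × 51 mL/cmH2O = 21.5 × 0.051 L/cmH2O = 1.097 s.
Passive exhalation: V(t)/V₀ = e^(−t/τ) = e^(−0.78/1.097) = 0.4911.
Fraction remaining = 0.4911 → 49.11%.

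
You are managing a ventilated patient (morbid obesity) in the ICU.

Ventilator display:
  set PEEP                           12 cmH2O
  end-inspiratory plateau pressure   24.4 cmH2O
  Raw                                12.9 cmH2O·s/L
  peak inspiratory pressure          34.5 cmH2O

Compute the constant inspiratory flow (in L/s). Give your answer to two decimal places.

flow = (PIP − Pplat) / Raw = 10.1 / 12.9 = 0.7829 L/s.

0.78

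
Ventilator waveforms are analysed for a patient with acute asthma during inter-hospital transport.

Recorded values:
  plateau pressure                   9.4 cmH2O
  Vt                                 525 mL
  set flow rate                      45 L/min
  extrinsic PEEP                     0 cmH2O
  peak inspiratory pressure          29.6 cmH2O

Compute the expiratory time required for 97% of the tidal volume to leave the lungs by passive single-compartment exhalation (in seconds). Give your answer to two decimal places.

5.27

Flow: 45 L/min ÷ 60 = 0.75 L/s.
R = (PIP − Pplat)/V̇ = (29.6 − 9.4) / 0.75 = 20.2/0.75 = 26.933 cmH2O·s/L.
C = Vt/(Pplat − PEEP) = 525.0 / (9.4 − 0) = 525.0/9.4 = 55.851 mL/cmH2O.
τ = R × C = 26.933 × 0.05585 L/cmH2O = 1.504 s.
t = −τ·ln(1 − 0.97) = −1.504·ln(0.03) = 5.274 s.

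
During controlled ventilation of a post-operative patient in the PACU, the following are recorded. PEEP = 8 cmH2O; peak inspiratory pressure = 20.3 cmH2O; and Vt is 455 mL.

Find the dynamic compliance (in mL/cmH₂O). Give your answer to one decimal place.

Dynamic compliance = Vt / (PIP − PEEP) = 455 / (20.3 − 8) = 455 / 12.3 = 36.992 mL/cmH2O.

37.0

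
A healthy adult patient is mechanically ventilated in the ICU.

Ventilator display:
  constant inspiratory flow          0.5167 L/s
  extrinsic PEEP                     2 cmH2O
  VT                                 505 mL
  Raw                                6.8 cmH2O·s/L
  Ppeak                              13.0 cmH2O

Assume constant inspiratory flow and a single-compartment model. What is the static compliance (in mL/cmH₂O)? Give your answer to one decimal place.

67.5

Equation of motion (constant flow): PIP = Vt/C + R·V̇ + PEEP.
Vt/C = PIP − R·V̇ − PEEP = 13.0 − 6.8×0.5167 − 2 = 13.0 − 3.514 − 2 = 7.486 cmH2O.
C = Vt / 7.486 = 505 / 7.486 = 67.459 mL/cmH2O.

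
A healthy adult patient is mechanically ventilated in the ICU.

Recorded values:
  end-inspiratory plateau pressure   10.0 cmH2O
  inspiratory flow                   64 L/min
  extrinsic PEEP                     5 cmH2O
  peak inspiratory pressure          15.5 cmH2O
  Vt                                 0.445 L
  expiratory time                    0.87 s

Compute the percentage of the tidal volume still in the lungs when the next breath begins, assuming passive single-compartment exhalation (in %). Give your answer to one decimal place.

15.0

Flow: 64 L/min ÷ 60 = 1.0667 L/s.
R = (PIP − Pplat)/V̇ = (15.5 − 10.0) / 1.0667 = 5.5/1.0667 = 5.156 cmH2O·s/L.
C = Vt/(Pplat − PEEP) = 445.0 / (10.0 − 5) = 445.0/5.0 = 89.0 mL/cmH2O.
τ = R × C = 5.156 × 0.089 L/cmH2O = 0.4589 s.
Fraction remaining at end-expiration = e^(−Te/τ) = e^(−0.87/0.4589) = 0.1502 → 15.02%.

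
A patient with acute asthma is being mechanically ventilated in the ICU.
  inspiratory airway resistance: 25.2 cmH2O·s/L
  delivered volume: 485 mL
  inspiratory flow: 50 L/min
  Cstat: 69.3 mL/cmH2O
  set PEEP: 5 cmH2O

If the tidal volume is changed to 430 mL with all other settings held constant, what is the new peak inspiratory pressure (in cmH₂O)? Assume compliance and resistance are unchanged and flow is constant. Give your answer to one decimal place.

32.2

Flow: 50 L/min ÷ 60 = 0.8333 L/s.
PIP = Vt/C + R·V̇ + PEEP (constant-flow equation of motion).
Only the elastic term changes: ΔPIP = ΔVt / C = (430 − 485) / 69.3 = -0.7937 cmH2O.
Original PIP = 485/69.3 + 25.2×0.8333 + 5 = 32.998 cmH2O; new PIP = 32.998 + (-0.7937) = 32.204 cmH2O.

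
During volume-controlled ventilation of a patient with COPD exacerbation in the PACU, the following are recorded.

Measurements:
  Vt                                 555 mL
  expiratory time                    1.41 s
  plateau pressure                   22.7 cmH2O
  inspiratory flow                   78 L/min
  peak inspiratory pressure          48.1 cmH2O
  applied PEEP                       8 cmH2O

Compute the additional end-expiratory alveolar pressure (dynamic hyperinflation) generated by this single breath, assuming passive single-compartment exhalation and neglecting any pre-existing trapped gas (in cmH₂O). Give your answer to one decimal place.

2.2

Flow: 78 L/min ÷ 60 = 1.3 L/s.
R = (PIP − Pplat)/V̇ = (48.1 − 22.7) / 1.3 = 25.4/1.3 = 19.538 cmH2O·s/L.
C = Vt/(Pplat − PEEP) = 555.0 / (22.7 − 8) = 555.0/14.7 = 37.755 mL/cmH2O.
τ = R × C = 19.538 × 0.03776 L/cmH2O = 0.7378 s.
Fraction remaining = e^(−Te/τ) = e^(−1.41/0.7378) = 0.1479; trapped volume = 555.0 × 0.1479 = 82.085 mL.
Additional alveolar pressure from trapping ≈ V_trapped / C = 82.085 / 37.755 = 2.174 cmH2O.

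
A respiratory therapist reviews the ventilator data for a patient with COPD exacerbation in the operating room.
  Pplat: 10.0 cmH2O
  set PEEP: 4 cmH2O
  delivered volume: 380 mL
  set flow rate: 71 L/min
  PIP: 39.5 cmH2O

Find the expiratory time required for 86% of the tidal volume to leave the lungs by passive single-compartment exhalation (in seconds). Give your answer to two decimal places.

Flow: 71 L/min ÷ 60 = 1.1833 L/s.
R = (PIP − Pplat)/V̇ = (39.5 − 10.0) / 1.1833 = 29.5/1.1833 = 24.93 cmH2O·s/L.
C = Vt/(Pplat − PEEP) = 380.0 / (10.0 − 4) = 380.0/6.0 = 63.333 mL/cmH2O.
τ = R × C = 24.93 × 0.06333 L/cmH2O = 1.579 s.
t = −τ·ln(1 − 0.86) = −1.579·ln(0.14) = 3.104 s.

3.10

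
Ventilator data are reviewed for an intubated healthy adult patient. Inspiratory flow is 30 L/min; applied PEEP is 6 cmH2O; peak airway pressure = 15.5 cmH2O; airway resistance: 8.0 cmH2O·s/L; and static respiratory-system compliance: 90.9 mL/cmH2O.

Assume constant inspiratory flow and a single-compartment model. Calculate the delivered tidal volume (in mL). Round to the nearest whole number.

Flow: 30 L/min ÷ 60 = 0.5 L/s.
Equation of motion (constant flow): PIP = Vt/C + R·V̇ + PEEP.
Vt/C = PIP − R·V̇ − PEEP = 15.5 − 4.0 − 6 = 5.5 cmH2O.
Vt = C × 5.5 = 90.9 × 5.5 = 499.95 mL.

500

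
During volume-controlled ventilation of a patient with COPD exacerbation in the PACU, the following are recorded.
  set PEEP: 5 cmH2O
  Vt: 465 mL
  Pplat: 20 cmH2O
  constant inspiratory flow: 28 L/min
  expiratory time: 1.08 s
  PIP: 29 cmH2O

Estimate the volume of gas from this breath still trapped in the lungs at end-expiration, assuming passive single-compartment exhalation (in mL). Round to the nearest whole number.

76

Flow: 28 L/min ÷ 60 = 0.4667 L/s.
R = (PIP − Pplat)/V̇ = (29 − 20) / 0.4667 = 9.0/0.4667 = 19.284 cmH2O·s/L.
C = Vt/(Pplat − PEEP) = 465.0 / (20 − 5) = 465.0/15.0 = 31.0 mL/cmH2O.
τ = R × C = 19.284 × 0.031 L/cmH2O = 0.5978 s.
Fraction remaining = e^(−Te/τ) = e^(−1.08/0.5978) = 0.1642.
Trapped volume = 465.0 × 0.1642 = 76.353 mL.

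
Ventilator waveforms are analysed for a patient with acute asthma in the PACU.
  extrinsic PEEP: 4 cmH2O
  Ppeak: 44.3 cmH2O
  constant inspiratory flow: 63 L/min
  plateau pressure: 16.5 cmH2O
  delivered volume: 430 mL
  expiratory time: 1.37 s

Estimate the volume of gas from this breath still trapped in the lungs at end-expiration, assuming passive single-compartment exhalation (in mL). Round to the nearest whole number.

Flow: 63 L/min ÷ 60 = 1.05 L/s.
R = (PIP − Pplat)/V̇ = (44.3 − 16.5) / 1.05 = 27.8/1.05 = 26.476 cmH2O·s/L.
C = Vt/(Pplat − PEEP) = 430.0 / (16.5 − 4) = 430.0/12.5 = 34.4 mL/cmH2O.
τ = R × C = 26.476 × 0.0344 L/cmH2O = 0.9108 s.
Fraction remaining = e^(−Te/τ) = e^(−1.37/0.9108) = 0.2222.
Trapped volume = 430.0 × 0.2222 = 95.546 mL.

96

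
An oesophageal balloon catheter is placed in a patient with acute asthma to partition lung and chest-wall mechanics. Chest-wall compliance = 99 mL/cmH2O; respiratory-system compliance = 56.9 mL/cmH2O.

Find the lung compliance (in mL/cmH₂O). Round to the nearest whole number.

1/CL = 1/Crs − 1/Ccw.
1/CL = 1/56.9 − 1/99 = 0.007474.
CL = 133.8 mL/cmH2O.

134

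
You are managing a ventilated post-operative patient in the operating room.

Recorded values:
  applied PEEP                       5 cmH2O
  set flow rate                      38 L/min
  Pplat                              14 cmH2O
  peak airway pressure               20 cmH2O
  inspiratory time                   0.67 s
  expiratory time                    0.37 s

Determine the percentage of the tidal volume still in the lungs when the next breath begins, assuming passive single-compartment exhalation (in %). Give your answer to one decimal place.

Flow: 38 L/min ÷ 60 = 0.6333 L/s.
Vt = flow × Ti = 0.6333 L/s × 0.67 s × 1000 mL/L = 424.31 mL.
R = (PIP − Pplat)/V̇ = (20 − 14) / 0.6333 = 6.0/0.6333 = 9.474 cmH2O·s/L.
C = Vt/(Pplat − PEEP) = 424.31 / (14 − 5) = 424.31/9.0 = 47.146 mL/cmH2O.
τ = R × C = 9.474 × 0.04715 L/cmH2O = 0.4467 s.
Fraction remaining at end-expiration = e^(−Te/τ) = e^(−0.37/0.4467) = 0.4368 → 43.68%.

43.7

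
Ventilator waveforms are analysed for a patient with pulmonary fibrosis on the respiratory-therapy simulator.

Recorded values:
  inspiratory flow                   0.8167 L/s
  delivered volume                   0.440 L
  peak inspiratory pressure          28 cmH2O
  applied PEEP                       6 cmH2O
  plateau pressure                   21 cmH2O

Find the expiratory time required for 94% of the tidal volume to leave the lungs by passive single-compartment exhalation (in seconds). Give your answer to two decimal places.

R = (PIP − Pplat)/V̇ = (28 − 21) / 0.8167 = 7.0/0.8167 = 8.571 cmH2O·s/L.
C = Vt/(Pplat − PEEP) = 440.0 / (21 − 6) = 440.0/15.0 = 29.333 mL/cmH2O.
τ = R × C = 8.571 × 0.02933 L/cmH2O = 0.2514 s.
t = −τ·ln(1 − 0.94) = −0.2514·ln(0.06) = 0.7073 s.

0.71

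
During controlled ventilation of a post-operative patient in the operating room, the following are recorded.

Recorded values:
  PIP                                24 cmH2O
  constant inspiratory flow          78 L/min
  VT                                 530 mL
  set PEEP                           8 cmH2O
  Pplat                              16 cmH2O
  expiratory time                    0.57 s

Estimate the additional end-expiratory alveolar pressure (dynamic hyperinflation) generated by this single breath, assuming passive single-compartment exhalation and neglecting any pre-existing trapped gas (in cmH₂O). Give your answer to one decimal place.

2.0

Flow: 78 L/min ÷ 60 = 1.3 L/s.
R = (PIP − Pplat)/V̇ = (24 − 16) / 1.3 = 8.0/1.3 = 6.154 cmH2O·s/L.
C = Vt/(Pplat − PEEP) = 530.0 / (16 − 8) = 530.0/8.0 = 66.25 mL/cmH2O.
τ = R × C = 6.154 × 0.06625 L/cmH2O = 0.4077 s.
Fraction remaining = e^(−Te/τ) = e^(−0.57/0.4077) = 0.2471; trapped volume = 530.0 × 0.2471 = 130.96 mL.
Additional alveolar pressure from trapping ≈ V_trapped / C = 130.96 / 66.25 = 1.977 cmH2O.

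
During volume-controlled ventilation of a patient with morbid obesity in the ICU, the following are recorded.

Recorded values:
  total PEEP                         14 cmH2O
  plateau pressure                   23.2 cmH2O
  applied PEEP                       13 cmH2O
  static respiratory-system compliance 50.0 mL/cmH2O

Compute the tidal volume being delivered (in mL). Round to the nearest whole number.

End-expiratory occlusion gives total PEEP = 14 cmH2O (intrinsic PEEP = 14 − 13 = 1). Use total PEEP for the elastic gradient.
Vt = Cstat × (Pplat − PEEPtotal) = 50.0 × (23.2 − 14) = 50.0 × 9.2 = 460.0 mL.

460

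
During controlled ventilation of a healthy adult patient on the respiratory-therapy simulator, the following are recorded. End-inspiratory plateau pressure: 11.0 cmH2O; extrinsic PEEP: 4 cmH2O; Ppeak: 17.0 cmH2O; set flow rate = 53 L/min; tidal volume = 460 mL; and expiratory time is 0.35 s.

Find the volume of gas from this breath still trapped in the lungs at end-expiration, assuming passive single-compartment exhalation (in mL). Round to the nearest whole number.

Flow: 53 L/min ÷ 60 = 0.8833 L/s.
R = (PIP − Pplat)/V̇ = (17.0 − 11.0) / 0.8833 = 6.0/0.8833 = 6.793 cmH2O·s/L.
C = Vt/(Pplat − PEEP) = 460.0 / (11.0 − 4) = 460.0/7.0 = 65.714 mL/cmH2O.
τ = R × C = 6.793 × 0.06571 L/cmH2O = 0.4464 s.
Fraction remaining = e^(−Te/τ) = e^(−0.35/0.4464) = 0.4566.
Trapped volume = 460.0 × 0.4566 = 210.04 mL.

210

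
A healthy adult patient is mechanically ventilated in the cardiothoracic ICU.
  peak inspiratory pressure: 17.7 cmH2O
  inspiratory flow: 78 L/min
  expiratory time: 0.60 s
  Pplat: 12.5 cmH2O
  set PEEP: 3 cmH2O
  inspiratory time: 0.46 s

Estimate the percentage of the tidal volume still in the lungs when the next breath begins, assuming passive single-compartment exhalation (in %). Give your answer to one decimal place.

Flow: 78 L/min ÷ 60 = 1.3 L/s.
Vt = flow × Ti = 1.3 L/s × 0.46 s × 1000 mL/L = 598.0 mL.
R = (PIP − Pplat)/V̇ = (17.7 − 12.5) / 1.3 = 5.2/1.3 = 4.0 cmH2O·s/L.
C = Vt/(Pplat − PEEP) = 598.0 / (12.5 − 3) = 598.0/9.5 = 62.947 mL/cmH2O.
τ = R × C = 4.0 × 0.06295 L/cmH2O = 0.2518 s.
Fraction remaining at end-expiration = e^(−Te/τ) = e^(−0.60/0.2518) = 0.09229 → 9.229%.

9.2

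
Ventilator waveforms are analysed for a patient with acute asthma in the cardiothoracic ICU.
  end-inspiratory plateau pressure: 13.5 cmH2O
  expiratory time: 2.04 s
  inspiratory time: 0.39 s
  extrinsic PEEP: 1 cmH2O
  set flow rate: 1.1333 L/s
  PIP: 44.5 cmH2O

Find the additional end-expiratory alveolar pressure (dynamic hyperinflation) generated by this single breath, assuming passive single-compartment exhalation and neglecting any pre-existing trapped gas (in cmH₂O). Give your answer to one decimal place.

Vt = flow × Ti = 1.1333 L/s × 0.39 s × 1000 mL/L = 441.99 mL.
R = (PIP − Pplat)/V̇ = (44.5 − 13.5) / 1.1333 = 31.0/1.1333 = 27.354 cmH2O·s/L.
C = Vt/(Pplat − PEEP) = 441.99 / (13.5 − 1) = 441.99/12.5 = 35.359 mL/cmH2O.
τ = R × C = 27.354 × 0.03536 L/cmH2O = 0.9672 s.
Fraction remaining = e^(−Te/τ) = e^(−2.04/0.9672) = 0.1213; trapped volume = 441.99 × 0.1213 = 53.613 mL.
Additional alveolar pressure from trapping ≈ V_trapped / C = 53.613 / 35.359 = 1.516 cmH2O.

1.5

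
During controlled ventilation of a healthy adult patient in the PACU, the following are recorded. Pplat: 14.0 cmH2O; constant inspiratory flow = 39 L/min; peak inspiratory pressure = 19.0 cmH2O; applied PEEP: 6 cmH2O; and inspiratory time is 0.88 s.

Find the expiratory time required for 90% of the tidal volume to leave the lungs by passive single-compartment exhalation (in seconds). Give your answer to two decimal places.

1.27

Flow: 39 L/min ÷ 60 = 0.65 L/s.
Vt = flow × Ti = 0.65 L/s × 0.88 s × 1000 mL/L = 572.0 mL.
R = (PIP − Pplat)/V̇ = (19.0 − 14.0) / 0.65 = 5.0/0.65 = 7.692 cmH2O·s/L.
C = Vt/(Pplat − PEEP) = 572.0 / (14.0 − 6) = 572.0/8.0 = 71.5 mL/cmH2O.
τ = R × C = 7.692 × 0.0715 L/cmH2O = 0.55 s.
t = −τ·ln(1 − 0.90) = −0.55·ln(0.1) = 1.266 s.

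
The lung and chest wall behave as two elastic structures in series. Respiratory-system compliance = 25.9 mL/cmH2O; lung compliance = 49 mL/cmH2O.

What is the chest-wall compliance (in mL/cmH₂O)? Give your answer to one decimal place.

1/Ccw = 1/Crs − 1/CL.
1/Ccw = 1/25.9 − 1/49 = 0.0182.
Ccw = 54.945 mL/cmH2O.

54.9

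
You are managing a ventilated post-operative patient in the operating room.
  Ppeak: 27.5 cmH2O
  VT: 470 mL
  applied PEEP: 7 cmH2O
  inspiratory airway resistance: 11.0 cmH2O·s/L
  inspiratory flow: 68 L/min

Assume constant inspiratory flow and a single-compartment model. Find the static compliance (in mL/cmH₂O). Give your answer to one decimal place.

58.5

Flow: 68 L/min ÷ 60 = 1.1333 L/s.
Equation of motion (constant flow): PIP = Vt/C + R·V̇ + PEEP.
Vt/C = PIP − R·V̇ − PEEP = 27.5 − 11.0×1.1333 − 7 = 27.5 − 12.466 − 7 = 8.034 cmH2O.
C = Vt / 8.034 = 470 / 8.034 = 58.501 mL/cmH2O.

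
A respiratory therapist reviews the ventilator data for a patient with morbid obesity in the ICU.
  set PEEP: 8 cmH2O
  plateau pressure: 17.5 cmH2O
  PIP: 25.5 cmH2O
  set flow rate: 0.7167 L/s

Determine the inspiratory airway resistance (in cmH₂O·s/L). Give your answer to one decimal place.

11.2

Raw = (PIP − Pplat) / flow = (25.5 − 17.5) / 0.7167 = 8.0 / 0.7167 = 11.162 cmH2O·s/L.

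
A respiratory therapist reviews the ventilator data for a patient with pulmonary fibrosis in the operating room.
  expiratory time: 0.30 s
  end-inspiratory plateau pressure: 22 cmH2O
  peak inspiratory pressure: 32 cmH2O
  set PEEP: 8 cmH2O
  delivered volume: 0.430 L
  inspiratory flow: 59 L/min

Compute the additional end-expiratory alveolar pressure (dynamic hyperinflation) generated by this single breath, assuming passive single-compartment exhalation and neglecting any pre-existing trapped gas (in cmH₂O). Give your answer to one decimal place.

5.4

Flow: 59 L/min ÷ 60 = 0.9833 L/s.
R = (PIP − Pplat)/V̇ = (32 − 22) / 0.9833 = 10.0/0.9833 = 10.17 cmH2O·s/L.
C = Vt/(Pplat − PEEP) = 430.0 / (22 − 8) = 430.0/14.0 = 30.714 mL/cmH2O.
τ = R × C = 10.17 × 0.03071 L/cmH2O = 0.3123 s.
Fraction remaining = e^(−Te/τ) = e^(−0.30/0.3123) = 0.3827; trapped volume = 430.0 × 0.3827 = 164.56 mL.
Additional alveolar pressure from trapping ≈ V_trapped / C = 164.56 / 30.714 = 5.358 cmH2O.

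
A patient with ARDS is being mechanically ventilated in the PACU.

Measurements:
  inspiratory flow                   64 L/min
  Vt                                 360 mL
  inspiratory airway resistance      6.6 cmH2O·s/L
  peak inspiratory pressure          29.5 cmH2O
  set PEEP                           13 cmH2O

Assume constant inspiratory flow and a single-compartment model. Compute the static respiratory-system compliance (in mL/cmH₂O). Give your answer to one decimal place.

Flow: 64 L/min ÷ 60 = 1.0667 L/s.
Equation of motion (constant flow): PIP = Vt/C + R·V̇ + PEEP.
Vt/C = PIP − R·V̇ − PEEP = 29.5 − 6.6×1.0667 − 13 = 29.5 − 7.04 − 13 = 9.46 cmH2O.
C = Vt / 9.46 = 360 / 9.46 = 38.055 mL/cmH2O.

38.1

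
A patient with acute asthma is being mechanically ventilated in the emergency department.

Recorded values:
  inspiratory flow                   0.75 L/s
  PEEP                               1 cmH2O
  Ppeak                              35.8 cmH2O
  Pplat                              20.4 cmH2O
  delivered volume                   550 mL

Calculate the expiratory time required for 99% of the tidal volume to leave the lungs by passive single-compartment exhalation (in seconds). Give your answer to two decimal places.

2.68

R = (PIP − Pplat)/V̇ = (35.8 − 20.4) / 0.75 = 15.4/0.75 = 20.533 cmH2O·s/L.
C = Vt/(Pplat − PEEP) = 550.0 / (20.4 − 1) = 550.0/19.4 = 28.351 mL/cmH2O.
τ = R × C = 20.533 × 0.02835 L/cmH2O = 0.5821 s.
t = −τ·ln(1 − 0.99) = −0.5821·ln(0.01) = 2.681 s.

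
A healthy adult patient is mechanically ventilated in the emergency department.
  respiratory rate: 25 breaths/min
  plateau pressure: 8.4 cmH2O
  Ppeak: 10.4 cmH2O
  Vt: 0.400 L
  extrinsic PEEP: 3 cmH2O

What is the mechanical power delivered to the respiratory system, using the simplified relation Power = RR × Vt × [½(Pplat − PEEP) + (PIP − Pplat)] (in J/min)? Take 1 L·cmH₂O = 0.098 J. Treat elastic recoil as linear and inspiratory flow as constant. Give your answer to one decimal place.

Per-breath work = Vt × [½(Pplat−PEEP) + (PIP−Pplat)] = 0.400 × [0.5×5.4 + 2.0] = 0.400 × 4.7 = 1.88 L·cmH2O.
Power = 25 × 1.88 = 47.0 L·cmH2O/min.
× 0.098 J/(L·cmH2O) → 4.606 J/min.

4.6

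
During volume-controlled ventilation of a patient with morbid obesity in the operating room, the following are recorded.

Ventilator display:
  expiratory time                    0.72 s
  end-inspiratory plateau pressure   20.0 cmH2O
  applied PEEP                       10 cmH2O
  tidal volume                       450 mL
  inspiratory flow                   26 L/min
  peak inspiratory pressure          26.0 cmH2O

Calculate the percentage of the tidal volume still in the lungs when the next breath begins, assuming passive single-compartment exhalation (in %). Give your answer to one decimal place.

31.5

Flow: 26 L/min ÷ 60 = 0.4333 L/s.
R = (PIP − Pplat)/V̇ = (26.0 − 20.0) / 0.4333 = 6.0/0.4333 = 13.847 cmH2O·s/L.
C = Vt/(Pplat − PEEP) = 450.0 / (20.0 − 10) = 450.0/10.0 = 45.0 mL/cmH2O.
τ = R × C = 13.847 × 0.045 L/cmH2O = 0.6231 s.
Fraction remaining at end-expiration = e^(−Te/τ) = e^(−0.72/0.6231) = 0.3149 → 31.49%.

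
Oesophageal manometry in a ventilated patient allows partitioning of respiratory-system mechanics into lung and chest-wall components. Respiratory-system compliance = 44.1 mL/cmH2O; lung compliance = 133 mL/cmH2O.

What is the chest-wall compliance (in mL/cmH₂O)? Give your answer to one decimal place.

1/Ccw = 1/Crs − 1/CL.
1/Ccw = 1/44.1 − 1/133 = 0.01516.
Ccw = 65.963 mL/cmH2O.

66.0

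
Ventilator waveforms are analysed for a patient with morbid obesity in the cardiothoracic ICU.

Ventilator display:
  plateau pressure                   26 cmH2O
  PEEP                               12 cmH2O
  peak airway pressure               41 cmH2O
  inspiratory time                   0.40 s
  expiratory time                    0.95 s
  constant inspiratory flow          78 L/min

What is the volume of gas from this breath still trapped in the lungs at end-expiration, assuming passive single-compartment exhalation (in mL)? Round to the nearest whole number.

57

Flow: 78 L/min ÷ 60 = 1.3 L/s.
Vt = flow × Ti = 1.3 L/s × 0.40 s × 1000 mL/L = 520.0 mL.
R = (PIP − Pplat)/V̇ = (41 − 26) / 1.3 = 15.0/1.3 = 11.538 cmH2O·s/L.
C = Vt/(Pplat − PEEP) = 520.0 / (26 − 12) = 520.0/14.0 = 37.143 mL/cmH2O.
τ = R × C = 11.538 × 0.03714 L/cmH2O = 0.4285 s.
Fraction remaining = e^(−Te/τ) = e^(−0.95/0.4285) = 0.1089.
Trapped volume = 520.0 × 0.1089 = 56.628 mL.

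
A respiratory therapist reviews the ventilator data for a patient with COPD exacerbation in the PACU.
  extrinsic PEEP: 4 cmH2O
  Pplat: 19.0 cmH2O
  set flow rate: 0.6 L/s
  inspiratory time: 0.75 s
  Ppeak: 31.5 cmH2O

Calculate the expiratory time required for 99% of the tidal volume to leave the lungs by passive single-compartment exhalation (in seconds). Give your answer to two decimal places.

Vt = flow × Ti = 0.6 L/s × 0.75 s × 1000 mL/L = 450.0 mL.
R = (PIP − Pplat)/V̇ = (31.5 − 19.0) / 0.6 = 12.5/0.6 = 20.833 cmH2O·s/L.
C = Vt/(Pplat − PEEP) = 450.0 / (19.0 − 4) = 450.0/15.0 = 30.0 mL/cmH2O.
τ = R × C = 20.833 × 0.03 L/cmH2O = 0.625 s.
t = −τ·ln(1 − 0.99) = −0.625·ln(0.01) = 2.878 s.

2.88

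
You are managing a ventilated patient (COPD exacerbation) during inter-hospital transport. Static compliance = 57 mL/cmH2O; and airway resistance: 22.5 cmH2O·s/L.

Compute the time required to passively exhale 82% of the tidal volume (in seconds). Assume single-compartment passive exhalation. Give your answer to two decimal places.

2.20

τ = R × C = 22.5 × 57 mL/cmH2O = 22.5 × 0.057 L/cmH2O = 1.283 s.
Exhaled fraction f = 1 − e^(−t/τ) → t = −τ·ln(1 − f) = −1.283·ln(0.18) = 2.2 s.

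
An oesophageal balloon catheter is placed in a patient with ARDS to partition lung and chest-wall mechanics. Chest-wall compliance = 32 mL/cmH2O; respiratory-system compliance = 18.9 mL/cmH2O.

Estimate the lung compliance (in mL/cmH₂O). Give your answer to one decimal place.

46.2

1/CL = 1/Crs − 1/Ccw.
1/CL = 1/18.9 − 1/32 = 0.02166.
CL = 46.168 mL/cmH2O.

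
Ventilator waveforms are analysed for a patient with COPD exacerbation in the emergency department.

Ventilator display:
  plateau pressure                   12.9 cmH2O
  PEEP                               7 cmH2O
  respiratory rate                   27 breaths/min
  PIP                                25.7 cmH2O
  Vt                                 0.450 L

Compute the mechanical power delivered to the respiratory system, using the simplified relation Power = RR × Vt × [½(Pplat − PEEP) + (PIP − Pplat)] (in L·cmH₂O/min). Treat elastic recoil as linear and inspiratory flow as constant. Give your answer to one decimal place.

191.4

Per-breath work = Vt × [½(Pplat−PEEP) + (PIP−Pplat)] = 0.450 × [0.5×5.9 + 12.8] = 0.450 × 15.75 = 7.088 L·cmH2O.
Power = 27 × 7.088 = 191.38 L·cmH2O/min.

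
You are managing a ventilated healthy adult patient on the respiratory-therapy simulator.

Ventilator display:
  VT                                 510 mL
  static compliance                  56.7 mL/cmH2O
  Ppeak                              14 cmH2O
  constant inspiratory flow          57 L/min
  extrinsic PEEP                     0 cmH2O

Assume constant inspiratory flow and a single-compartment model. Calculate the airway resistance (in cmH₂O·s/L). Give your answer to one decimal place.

Flow: 57 L/min ÷ 60 = 0.95 L/s.
Equation of motion (constant flow): PIP = Vt/C + R·V̇ + PEEP.
R·V̇ = PIP − Vt/C − PEEP = 14 − 510/56.7 − 0 = 14 − 8.995 − 0 = 5.005 cmH2O.
R = 5.005 / 0.95 = 5.268 cmH2O·s/L.

5.3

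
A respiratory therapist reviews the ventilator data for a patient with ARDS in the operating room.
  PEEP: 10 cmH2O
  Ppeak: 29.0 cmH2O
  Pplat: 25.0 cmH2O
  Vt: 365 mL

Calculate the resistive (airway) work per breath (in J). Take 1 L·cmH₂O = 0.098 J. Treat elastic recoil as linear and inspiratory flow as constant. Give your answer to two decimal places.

With constant inspiratory flow the resistive pressure is constant at PIP − Pplat = 29.0 − 25.0 = 4.0 cmH2O, so resistive work = 4.0 × 0.365 = 1.46 L·cmH2O.
× 0.098 J/(L·cmH2O) → 0.1431 J.

0.14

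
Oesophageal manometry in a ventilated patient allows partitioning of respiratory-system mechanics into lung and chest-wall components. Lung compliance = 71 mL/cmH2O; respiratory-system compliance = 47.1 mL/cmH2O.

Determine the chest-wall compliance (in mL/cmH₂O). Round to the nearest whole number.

1/Ccw = 1/Crs − 1/CL.
1/Ccw = 1/47.1 − 1/71 = 0.007147.
Ccw = 139.92 mL/cmH2O.

140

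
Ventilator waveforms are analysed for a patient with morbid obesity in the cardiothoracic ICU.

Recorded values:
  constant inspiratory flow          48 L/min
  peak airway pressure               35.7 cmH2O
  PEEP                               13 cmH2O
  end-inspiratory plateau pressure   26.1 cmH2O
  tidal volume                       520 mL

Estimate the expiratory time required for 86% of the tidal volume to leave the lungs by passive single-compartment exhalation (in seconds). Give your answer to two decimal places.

Flow: 48 L/min ÷ 60 = 0.8 L/s.
R = (PIP − Pplat)/V̇ = (35.7 − 26.1) / 0.8 = 9.6/0.8 = 12.0 cmH2O·s/L.
C = Vt/(Pplat − PEEP) = 520.0 / (26.1 − 13) = 520.0/13.1 = 39.695 mL/cmH2O.
τ = R × C = 12.0 × 0.0397 L/cmH2O = 0.4764 s.
t = −τ·ln(1 − 0.86) = −0.4764·ln(0.14) = 0.9367 s.

0.94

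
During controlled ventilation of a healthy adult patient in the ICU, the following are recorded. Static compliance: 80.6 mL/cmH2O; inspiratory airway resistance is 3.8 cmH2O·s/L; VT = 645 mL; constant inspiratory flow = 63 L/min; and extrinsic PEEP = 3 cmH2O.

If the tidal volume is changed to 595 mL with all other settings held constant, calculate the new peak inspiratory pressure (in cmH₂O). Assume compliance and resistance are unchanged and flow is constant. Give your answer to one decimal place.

Flow: 63 L/min ÷ 60 = 1.05 L/s.
PIP = Vt/C + R·V̇ + PEEP (constant-flow equation of motion).
Only the elastic term changes: ΔPIP = ΔVt / C = (595 − 645) / 80.6 = -0.6203 cmH2O.
Original PIP = 645/80.6 + 3.8×1.05 + 3 = 14.992 cmH2O; new PIP = 14.992 + (-0.6203) = 14.372 cmH2O.

14.4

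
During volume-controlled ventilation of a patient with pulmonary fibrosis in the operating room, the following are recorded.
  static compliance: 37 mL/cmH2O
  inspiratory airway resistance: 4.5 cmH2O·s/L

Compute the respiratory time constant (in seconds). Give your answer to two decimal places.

τ = R × C = 4.5 × 37 mL/cmH2O = 4.5 × 0.037 L/cmH2O = 0.1665 s.

0.17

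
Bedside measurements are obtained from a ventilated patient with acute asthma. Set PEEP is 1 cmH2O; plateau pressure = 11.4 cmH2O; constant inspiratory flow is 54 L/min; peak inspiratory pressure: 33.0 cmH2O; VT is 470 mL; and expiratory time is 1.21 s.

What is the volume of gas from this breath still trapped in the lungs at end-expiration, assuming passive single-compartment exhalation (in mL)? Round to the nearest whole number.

154

Flow: 54 L/min ÷ 60 = 0.9 L/s.
R = (PIP − Pplat)/V̇ = (33.0 − 11.4) / 0.9 = 21.6/0.9 = 24.0 cmH2O·s/L.
C = Vt/(Pplat − PEEP) = 470.0 / (11.4 − 1) = 470.0/10.4 = 45.192 mL/cmH2O.
τ = R × C = 24.0 × 0.04519 L/cmH2O = 1.085 s.
Fraction remaining = e^(−Te/τ) = e^(−1.21/1.085) = 0.3278.
Trapped volume = 470.0 × 0.3278 = 154.07 mL.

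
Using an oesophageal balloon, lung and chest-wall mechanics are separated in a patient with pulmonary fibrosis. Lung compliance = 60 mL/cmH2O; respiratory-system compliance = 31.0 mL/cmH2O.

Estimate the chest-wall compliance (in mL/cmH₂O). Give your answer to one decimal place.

1/Ccw = 1/Crs − 1/CL.
1/Ccw = 1/31.0 − 1/60 = 0.01559.
Ccw = 64.144 mL/cmH2O.

64.1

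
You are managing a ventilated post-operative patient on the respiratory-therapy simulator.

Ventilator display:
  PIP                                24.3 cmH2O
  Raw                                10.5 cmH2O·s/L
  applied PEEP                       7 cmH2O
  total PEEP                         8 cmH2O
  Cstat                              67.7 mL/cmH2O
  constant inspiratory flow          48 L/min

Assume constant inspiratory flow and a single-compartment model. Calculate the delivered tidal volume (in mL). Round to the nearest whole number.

Flow: 48 L/min ÷ 60 = 0.8 L/s.
Total PEEP = 8 cmH2O (set 7 + intrinsic 1); this is the baseline alveolar pressure.
Equation of motion (constant flow): PIP = Vt/C + R·V̇ + PEEP.
Vt/C = PIP − R·V̇ − PEEP = 24.3 − 8.4 − 8 = 7.9 cmH2O.
Vt = C × 7.9 = 67.7 × 7.9 = 534.83 mL.

535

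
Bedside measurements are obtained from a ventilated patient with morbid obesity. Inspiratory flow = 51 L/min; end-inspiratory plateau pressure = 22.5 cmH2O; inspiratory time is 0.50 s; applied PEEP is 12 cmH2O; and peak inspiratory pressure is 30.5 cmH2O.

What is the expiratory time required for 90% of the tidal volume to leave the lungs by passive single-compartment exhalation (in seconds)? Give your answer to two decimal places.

Flow: 51 L/min ÷ 60 = 0.85 L/s.
Vt = flow × Ti = 0.85 L/s × 0.50 s × 1000 mL/L = 425.0 mL.
R = (PIP − Pplat)/V̇ = (30.5 − 22.5) / 0.85 = 8.0/0.85 = 9.412 cmH2O·s/L.
C = Vt/(Pplat − PEEP) = 425.0 / (22.5 − 12) = 425.0/10.5 = 40.476 mL/cmH2O.
τ = R × C = 9.412 × 0.04048 L/cmH2O = 0.381 s.
t = −τ·ln(1 − 0.90) = −0.381·ln(0.1) = 0.8773 s.

0.88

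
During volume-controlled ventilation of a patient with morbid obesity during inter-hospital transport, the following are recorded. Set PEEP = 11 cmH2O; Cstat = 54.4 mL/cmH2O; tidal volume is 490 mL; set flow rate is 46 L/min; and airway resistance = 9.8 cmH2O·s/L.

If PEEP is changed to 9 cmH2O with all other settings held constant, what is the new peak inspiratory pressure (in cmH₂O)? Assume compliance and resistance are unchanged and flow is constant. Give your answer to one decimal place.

25.5

Flow: 46 L/min ÷ 60 = 0.7667 L/s.
PIP = Vt/C + R·V̇ + PEEP (constant-flow equation of motion).
Only the baseline term changes: ΔPIP = ΔPEEP = 9 − 11 = -2.0 cmH2O.
Original PIP = 490/54.4 + 9.8×0.7667 + 11 = 27.521 cmH2O; new PIP = 27.521 + (-2.0) = 25.521 cmH2O.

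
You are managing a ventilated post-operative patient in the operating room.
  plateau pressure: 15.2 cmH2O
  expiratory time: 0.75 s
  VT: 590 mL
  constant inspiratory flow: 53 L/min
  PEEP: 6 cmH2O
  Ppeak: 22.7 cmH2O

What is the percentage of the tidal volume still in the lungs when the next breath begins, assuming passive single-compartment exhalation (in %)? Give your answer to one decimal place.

25.2

Flow: 53 L/min ÷ 60 = 0.8833 L/s.
R = (PIP − Pplat)/V̇ = (22.7 − 15.2) / 0.8833 = 7.5/0.8833 = 8.491 cmH2O·s/L.
C = Vt/(Pplat − PEEP) = 590.0 / (15.2 − 6) = 590.0/9.2 = 64.13 mL/cmH2O.
τ = R × C = 8.491 × 0.06413 L/cmH2O = 0.5445 s.
Fraction remaining at end-expiration = e^(−Te/τ) = e^(−0.75/0.5445) = 0.2522 → 25.22%.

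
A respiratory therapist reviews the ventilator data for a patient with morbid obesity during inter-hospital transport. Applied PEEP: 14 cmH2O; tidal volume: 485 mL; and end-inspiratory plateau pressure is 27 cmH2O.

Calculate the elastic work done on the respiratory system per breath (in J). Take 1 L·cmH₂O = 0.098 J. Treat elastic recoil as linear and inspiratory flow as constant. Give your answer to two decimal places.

0.31

Elastic work ≈ ½ × (Pplat − PEEP) × Vt = 0.5 × (27 − 14) × 0.485 L = 0.5 × 13.0 × 0.485 = 3.153 L·cmH2O.
× 0.098 J/(L·cmH2O) → 0.309 J.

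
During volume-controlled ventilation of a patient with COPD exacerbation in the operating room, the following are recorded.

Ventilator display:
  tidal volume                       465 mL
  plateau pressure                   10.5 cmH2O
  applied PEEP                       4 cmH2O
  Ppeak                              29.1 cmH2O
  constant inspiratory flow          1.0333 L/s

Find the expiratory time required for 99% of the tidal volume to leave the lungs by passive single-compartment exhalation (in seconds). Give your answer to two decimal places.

5.93

R = (PIP − Pplat)/V̇ = (29.1 − 10.5) / 1.0333 = 18.6/1.0333 = 18.001 cmH2O·s/L.
C = Vt/(Pplat − PEEP) = 465.0 / (10.5 − 4) = 465.0/6.5 = 71.538 mL/cmH2O.
τ = R × C = 18.001 × 0.07154 L/cmH2O = 1.288 s.
t = −τ·ln(1 − 0.99) = −1.288·ln(0.01) = 5.931 s.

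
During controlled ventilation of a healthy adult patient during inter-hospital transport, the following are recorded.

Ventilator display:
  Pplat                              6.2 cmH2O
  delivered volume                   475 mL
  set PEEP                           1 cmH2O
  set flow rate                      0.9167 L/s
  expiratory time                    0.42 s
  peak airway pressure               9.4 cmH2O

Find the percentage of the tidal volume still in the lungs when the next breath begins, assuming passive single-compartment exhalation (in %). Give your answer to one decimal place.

26.8

R = (PIP − Pplat)/V̇ = (9.4 − 6.2) / 0.9167 = 3.2/0.9167 = 3.491 cmH2O·s/L.
C = Vt/(Pplat − PEEP) = 475.0 / (6.2 − 1) = 475.0/5.2 = 91.346 mL/cmH2O.
τ = R × C = 3.491 × 0.09135 L/cmH2O = 0.3189 s.
Fraction remaining at end-expiration = e^(−Te/τ) = e^(−0.42/0.3189) = 0.2679 → 26.79%.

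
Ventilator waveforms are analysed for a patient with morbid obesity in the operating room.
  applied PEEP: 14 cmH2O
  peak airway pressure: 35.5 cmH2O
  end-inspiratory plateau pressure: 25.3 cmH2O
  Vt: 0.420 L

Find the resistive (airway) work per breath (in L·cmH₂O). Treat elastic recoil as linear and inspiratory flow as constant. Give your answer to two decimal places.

4.28

With constant inspiratory flow the resistive pressure is constant at PIP − Pplat = 35.5 − 25.3 = 10.2 cmH2O, so resistive work = 10.2 × 0.420 = 4.284 L·cmH2O.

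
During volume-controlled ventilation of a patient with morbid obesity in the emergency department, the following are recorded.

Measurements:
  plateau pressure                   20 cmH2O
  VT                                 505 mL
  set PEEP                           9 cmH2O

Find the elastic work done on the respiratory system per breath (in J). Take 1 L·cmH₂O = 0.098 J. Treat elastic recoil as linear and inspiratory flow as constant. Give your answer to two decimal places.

Elastic work ≈ ½ × (Pplat − PEEP) × Vt = 0.5 × (20 − 9) × 0.505 L = 0.5 × 11.0 × 0.505 = 2.778 L·cmH2O.
× 0.098 J/(L·cmH2O) → 0.2722 J.

0.27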